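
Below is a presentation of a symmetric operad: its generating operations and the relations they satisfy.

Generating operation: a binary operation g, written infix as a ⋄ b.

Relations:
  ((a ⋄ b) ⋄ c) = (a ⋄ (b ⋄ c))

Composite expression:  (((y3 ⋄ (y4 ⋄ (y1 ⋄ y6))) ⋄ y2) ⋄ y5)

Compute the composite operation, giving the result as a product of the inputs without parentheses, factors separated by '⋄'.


y3 ⋄ y4 ⋄ y1 ⋄ y6 ⋄ y2 ⋄ y5

Key point: g is associative — brackets drop, the y-order remains.
(y1 ⋄ y6) linearizes to y1 ⋄ y6
(y4 ⋄ (y1 ⋄ y6)) linearizes to y4 ⋄ y1 ⋄ y6
(y3 ⋄ (y4 ⋄ (y1 ⋄ y6))) linearizes to y3 ⋄ y4 ⋄ y1 ⋄ y6
((y3 ⋄ (y4 ⋄ (y1 ⋄ y6))) ⋄ y2) linearizes to y3 ⋄ y4 ⋄ y1 ⋄ y6 ⋄ y2
(((y3 ⋄ (y4 ⋄ (y1 ⋄ y6))) ⋄ y2) ⋄ y5) linearizes to y3 ⋄ y4 ⋄ y1 ⋄ y6 ⋄ y2 ⋄ y5


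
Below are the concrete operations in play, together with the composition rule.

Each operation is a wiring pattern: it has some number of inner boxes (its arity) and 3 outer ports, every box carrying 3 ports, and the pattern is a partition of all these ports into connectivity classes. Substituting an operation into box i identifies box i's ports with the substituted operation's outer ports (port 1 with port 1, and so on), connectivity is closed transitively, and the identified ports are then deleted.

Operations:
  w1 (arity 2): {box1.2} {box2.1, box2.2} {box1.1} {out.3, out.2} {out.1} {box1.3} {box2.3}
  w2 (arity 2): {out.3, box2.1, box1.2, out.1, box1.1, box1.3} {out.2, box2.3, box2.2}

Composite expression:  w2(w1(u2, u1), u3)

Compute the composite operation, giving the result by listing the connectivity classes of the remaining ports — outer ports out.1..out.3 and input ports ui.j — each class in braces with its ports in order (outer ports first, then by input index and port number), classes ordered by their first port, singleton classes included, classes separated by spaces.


{out.1, out.3, u3.1} {out.2, u3.2, u3.3} {u1.1, u1.2} {u1.3} {u2.1} {u2.2} {u2.3}

Reachability decides: close wires over w2-identified ports.
the subtree at w1 composes to {out.1} {out.2, out.3} {u1.1, u1.2} {u1.3} {u2.1} {u2.2} {u2.3} on (u2, u1); out.j = own outer ports
the subtree at w2 composes to {out.1, out.3, u3.1} {out.2, u3.2, u3.3} {u1.1, u1.2} {u1.3} {u2.1} {u2.2} {u2.3} on (u2, u1, u3); out.j = own outer ports


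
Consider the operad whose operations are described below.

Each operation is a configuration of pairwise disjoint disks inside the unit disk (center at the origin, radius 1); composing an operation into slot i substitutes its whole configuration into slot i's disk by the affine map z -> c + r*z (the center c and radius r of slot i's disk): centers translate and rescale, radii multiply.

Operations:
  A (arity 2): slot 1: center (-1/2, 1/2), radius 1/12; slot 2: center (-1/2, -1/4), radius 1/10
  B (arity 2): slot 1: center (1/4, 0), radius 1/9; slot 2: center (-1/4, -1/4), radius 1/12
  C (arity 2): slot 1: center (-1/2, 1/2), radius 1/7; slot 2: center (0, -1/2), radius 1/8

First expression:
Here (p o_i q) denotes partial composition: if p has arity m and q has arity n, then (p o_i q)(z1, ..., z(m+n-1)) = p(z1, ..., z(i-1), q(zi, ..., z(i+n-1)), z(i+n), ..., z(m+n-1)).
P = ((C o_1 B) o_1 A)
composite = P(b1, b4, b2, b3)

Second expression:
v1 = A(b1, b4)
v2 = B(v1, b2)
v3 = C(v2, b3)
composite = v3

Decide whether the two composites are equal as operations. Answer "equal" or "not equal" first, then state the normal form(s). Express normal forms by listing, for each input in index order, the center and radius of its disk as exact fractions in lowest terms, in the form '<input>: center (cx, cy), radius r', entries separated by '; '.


equal — both sides give b1: center (-17/36, 32/63), radius 1/756; b2: center (-15/28, 13/28), radius 1/84; b3: center (0, -1/2), radius 1/8; b4: center (-17/36, 125/252), radius 1/630

The first expression, normalized: b1: center (-17/36, 32/63), radius 1/756; b2: center (-15/28, 13/28), radius 1/84; b3: center (0, -1/2), radius 1/8; b4: center (-17/36, 125/252), radius 1/630
The second expression, normalized: b1: center (-17/36, 32/63), radius 1/756; b2: center (-15/28, 13/28), radius 1/84; b3: center (0, -1/2), radius 1/8; b4: center (-17/36, 125/252), radius 1/630
Identical normal forms: equal.


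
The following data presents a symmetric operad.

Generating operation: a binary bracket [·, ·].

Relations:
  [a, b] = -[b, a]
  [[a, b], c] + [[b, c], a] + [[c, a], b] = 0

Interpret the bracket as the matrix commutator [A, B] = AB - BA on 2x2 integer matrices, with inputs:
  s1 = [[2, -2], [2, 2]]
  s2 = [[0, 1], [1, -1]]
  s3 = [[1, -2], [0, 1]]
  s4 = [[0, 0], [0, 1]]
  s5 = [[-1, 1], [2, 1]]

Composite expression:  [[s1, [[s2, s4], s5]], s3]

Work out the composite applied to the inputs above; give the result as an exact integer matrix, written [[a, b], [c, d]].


[s2, s4] = [[0, 1], [-1, 0]]
[[s2, s4], s5] = [[3, 2], [2, -3]]
[s1, [[s2, s4], s5]] = [[-8, 12], [12, 8]]
[[s1, [[s2, s4], s5]], s3] = [[24, 32], [0, -24]]

[[24, 32], [0, -24]]


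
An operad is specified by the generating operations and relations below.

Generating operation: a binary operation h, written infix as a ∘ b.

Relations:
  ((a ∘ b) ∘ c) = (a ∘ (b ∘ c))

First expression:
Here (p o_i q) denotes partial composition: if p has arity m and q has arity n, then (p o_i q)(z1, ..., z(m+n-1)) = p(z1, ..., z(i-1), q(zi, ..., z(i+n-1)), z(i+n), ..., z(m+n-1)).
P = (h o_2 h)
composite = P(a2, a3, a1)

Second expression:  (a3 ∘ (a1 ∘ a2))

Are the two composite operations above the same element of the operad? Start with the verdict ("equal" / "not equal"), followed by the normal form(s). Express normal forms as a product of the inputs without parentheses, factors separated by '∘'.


The first expression, normalized: a2 ∘ a3 ∘ a1
The second expression, normalized: a3 ∘ a1 ∘ a2
The normal forms differ: not equal.

not equal: they reduce to a2 ∘ a3 ∘ a1 and a3 ∘ a1 ∘ a2


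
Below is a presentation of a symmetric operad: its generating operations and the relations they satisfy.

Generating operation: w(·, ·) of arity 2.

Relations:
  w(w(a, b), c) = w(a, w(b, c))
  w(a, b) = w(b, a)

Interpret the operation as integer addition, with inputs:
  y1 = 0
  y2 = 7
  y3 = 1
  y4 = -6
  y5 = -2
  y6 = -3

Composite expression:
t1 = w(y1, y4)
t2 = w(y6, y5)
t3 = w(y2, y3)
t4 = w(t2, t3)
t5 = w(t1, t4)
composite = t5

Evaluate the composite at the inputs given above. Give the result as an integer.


-3

w(y1, y4) = -6
w(y6, y5) = -5
w(y2, y3) = 8
w(w(y6, y5), w(y2, y3)) = 3
w(w(y1, y4), w(w(y6, y5), w(y2, y3))) = -3


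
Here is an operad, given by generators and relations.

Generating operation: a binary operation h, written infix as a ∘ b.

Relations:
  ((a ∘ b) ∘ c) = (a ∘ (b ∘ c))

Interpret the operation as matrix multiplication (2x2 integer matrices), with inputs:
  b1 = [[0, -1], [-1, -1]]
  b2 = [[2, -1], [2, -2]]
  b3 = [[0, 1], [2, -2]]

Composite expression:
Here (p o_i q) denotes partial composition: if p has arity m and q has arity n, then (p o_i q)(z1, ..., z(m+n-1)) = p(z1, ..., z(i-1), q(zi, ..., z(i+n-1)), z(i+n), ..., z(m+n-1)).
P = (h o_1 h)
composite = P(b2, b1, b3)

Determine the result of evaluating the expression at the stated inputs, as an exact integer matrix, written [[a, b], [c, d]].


(b2 ∘ b1) = [[1, -1], [2, 0]]
((b2 ∘ b1) ∘ b3) = [[-2, 3], [0, 2]]

[[-2, 3], [0, 2]]


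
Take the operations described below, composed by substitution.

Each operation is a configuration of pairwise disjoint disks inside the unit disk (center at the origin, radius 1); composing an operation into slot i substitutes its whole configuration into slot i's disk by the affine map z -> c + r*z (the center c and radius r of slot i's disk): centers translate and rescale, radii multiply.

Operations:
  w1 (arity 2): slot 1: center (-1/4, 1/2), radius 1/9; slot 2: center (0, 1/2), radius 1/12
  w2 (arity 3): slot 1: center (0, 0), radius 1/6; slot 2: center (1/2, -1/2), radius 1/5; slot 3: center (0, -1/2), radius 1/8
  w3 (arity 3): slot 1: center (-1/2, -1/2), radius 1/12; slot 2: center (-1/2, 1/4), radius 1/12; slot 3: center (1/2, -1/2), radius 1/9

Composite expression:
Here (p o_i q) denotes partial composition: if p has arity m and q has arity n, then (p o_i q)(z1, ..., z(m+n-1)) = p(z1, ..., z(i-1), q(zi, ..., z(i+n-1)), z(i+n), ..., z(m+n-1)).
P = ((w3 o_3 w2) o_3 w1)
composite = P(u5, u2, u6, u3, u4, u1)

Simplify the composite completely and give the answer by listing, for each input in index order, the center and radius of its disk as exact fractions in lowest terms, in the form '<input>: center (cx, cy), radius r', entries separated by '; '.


u1: center (1/2, -5/9), radius 1/72; u2: center (-1/2, 1/4), radius 1/12; u3: center (1/2, -53/108), radius 1/648; u4: center (5/9, -5/9), radius 1/45; u5: center (-1/2, -1/2), radius 1/12; u6: center (107/216, -53/108), radius 1/486


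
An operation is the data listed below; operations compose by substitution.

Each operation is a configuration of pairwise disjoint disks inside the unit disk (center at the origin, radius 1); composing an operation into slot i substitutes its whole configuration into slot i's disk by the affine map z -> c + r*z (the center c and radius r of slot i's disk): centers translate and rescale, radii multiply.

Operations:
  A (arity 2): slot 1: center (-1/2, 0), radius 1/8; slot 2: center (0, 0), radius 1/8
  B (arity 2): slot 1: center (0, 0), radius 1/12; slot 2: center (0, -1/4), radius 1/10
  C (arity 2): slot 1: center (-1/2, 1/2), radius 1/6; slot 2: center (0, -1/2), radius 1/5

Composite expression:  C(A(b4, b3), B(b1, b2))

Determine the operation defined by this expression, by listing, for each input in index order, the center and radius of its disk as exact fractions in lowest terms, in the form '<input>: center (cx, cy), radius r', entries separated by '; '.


b1: center (0, -1/2), radius 1/60; b2: center (0, -11/20), radius 1/50; b3: center (-1/2, 1/2), radius 1/48; b4: center (-7/12, 1/2), radius 1/48


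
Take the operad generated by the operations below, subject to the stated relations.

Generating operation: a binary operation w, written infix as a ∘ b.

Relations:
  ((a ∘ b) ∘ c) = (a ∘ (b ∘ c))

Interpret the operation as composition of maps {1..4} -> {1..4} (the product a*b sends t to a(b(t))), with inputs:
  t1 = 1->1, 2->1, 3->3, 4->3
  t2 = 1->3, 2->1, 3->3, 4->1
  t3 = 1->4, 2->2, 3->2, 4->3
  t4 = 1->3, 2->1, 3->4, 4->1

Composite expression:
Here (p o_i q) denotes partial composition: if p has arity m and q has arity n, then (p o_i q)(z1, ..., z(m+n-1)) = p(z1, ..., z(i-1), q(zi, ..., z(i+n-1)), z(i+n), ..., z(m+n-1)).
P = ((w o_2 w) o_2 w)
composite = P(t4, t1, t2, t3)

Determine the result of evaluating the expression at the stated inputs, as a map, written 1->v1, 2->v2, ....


1->3, 2->3, 3->3, 4->4

(t1 ∘ t2) = 1->3, 2->1, 3->3, 4->1
((t1 ∘ t2) ∘ t3) = 1->1, 2->1, 3->1, 4->3
(t4 ∘ ((t1 ∘ t2) ∘ t3)) = 1->3, 2->3, 3->3, 4->4


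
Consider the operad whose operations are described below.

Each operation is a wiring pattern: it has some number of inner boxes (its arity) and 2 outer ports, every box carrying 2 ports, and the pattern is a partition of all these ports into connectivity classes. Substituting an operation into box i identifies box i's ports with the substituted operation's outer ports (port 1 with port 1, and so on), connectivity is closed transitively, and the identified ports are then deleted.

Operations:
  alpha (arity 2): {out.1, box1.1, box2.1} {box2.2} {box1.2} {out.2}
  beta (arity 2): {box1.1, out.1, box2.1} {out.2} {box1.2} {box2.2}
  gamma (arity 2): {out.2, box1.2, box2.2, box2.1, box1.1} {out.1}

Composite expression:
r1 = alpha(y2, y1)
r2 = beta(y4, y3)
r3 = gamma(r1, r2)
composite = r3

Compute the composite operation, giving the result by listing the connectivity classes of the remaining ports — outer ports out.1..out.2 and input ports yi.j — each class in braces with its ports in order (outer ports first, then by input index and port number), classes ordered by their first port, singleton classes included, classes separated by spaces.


{out.1} {out.2, y1.1, y2.1, y3.1, y4.1} {y1.2} {y2.2} {y3.2} {y4.2}

Reachability decides: close wires over gamma-identified ports.
stage alpha: inputs (y2, y1), connectivity {out.1, y1.1, y2.1} {out.2} {y1.2} {y2.2}, out.j its boundary
stage beta: inputs (y4, y3), connectivity {out.1, y3.1, y4.1} {out.2} {y3.2} {y4.2}, out.j its boundary
stage gamma: inputs (y2, y1, y4, y3), connectivity {out.1} {out.2, y1.1, y2.1, y3.1, y4.1} {y1.2} {y2.2} {y3.2} {y4.2}, out.j its boundary


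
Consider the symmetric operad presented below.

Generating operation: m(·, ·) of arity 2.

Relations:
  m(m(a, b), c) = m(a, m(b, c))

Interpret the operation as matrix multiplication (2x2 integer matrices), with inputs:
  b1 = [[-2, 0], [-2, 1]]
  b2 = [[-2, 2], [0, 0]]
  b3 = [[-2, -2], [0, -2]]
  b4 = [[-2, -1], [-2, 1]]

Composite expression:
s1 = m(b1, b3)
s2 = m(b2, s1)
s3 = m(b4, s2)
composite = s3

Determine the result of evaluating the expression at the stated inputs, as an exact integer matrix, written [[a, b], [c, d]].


[[0, 8], [0, 8]]


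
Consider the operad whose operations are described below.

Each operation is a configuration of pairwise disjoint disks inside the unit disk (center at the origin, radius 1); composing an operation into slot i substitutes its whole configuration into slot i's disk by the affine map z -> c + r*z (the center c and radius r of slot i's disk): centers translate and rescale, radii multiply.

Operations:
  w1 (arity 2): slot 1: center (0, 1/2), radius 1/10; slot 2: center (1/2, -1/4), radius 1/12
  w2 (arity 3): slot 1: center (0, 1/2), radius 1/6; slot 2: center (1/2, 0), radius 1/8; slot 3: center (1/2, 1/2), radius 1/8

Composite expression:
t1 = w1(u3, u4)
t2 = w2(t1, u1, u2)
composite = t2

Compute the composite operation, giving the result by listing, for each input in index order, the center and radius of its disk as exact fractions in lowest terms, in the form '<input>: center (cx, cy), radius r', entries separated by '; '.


Only the slot chain above each u matters under w2; compose those maps.
input u3: composing its 2 substitution steps yields center (0, 7/12), radius 1/60
input u4: composing its 2 substitution steps yields center (1/12, 11/24), radius 1/72
input u1: composing its 1 substitution step yields center (1/2, 0), radius 1/8
input u2: composing its 1 substitution step yields center (1/2, 1/2), radius 1/8

u1: center (1/2, 0), radius 1/8; u2: center (1/2, 1/2), radius 1/8; u3: center (0, 7/12), radius 1/60; u4: center (1/12, 11/24), radius 1/72


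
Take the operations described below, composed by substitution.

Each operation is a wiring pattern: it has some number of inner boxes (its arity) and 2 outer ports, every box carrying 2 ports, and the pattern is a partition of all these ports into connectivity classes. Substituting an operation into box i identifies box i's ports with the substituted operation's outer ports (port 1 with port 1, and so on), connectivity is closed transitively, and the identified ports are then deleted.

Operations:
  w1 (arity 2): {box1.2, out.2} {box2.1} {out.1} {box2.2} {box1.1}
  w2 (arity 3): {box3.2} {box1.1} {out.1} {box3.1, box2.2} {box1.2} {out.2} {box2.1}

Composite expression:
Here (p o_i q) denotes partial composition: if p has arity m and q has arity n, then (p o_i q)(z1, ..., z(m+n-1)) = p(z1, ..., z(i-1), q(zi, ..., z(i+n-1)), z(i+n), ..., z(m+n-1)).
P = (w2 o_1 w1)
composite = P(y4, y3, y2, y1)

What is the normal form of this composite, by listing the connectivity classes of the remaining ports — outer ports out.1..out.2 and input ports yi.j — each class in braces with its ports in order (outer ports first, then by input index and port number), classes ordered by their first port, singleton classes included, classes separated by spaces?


{out.1} {out.2} {y1.1, y2.2} {y1.2} {y2.1} {y3.1} {y3.2} {y4.1} {y4.2}

Connectivity passes through glued w2-boundaries; trace each wire chain.
through w1, on inputs (y4, y3): {out.1} {out.2, y4.2} {y3.1} {y3.2} {y4.1} (out.j = stage outer ports)
through w2, on inputs (y4, y3, y2, y1): {out.1} {out.2} {y1.1, y2.2} {y1.2} {y2.1} {y3.1} {y3.2} {y4.1} {y4.2} (out.j = stage outer ports)


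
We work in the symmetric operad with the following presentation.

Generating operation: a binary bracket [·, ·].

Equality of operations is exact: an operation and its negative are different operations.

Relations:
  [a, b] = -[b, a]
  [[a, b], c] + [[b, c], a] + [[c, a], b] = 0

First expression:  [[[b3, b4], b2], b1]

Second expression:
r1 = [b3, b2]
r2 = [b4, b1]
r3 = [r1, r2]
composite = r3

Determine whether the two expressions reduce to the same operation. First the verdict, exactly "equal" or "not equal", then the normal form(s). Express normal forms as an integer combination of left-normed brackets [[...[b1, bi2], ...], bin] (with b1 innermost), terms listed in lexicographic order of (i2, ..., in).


not equal — first [[[b1, b2], b3], b4] - [[[b1, b2], b4], b3] - [[[b1, b3], b4], b2] + [[[b1, b4], b3], b2], second -[[[b1, b4], b2], b3] + [[[b1, b4], b3], b2]

The first expression, normalized: [[[b1, b2], b3], b4] - [[[b1, b2], b4], b3] - [[[b1, b3], b4], b2] + [[[b1, b4], b3], b2]
The second expression, normalized: -[[[b1, b4], b2], b3] + [[[b1, b4], b3], b2]
They disagree, so not equal.


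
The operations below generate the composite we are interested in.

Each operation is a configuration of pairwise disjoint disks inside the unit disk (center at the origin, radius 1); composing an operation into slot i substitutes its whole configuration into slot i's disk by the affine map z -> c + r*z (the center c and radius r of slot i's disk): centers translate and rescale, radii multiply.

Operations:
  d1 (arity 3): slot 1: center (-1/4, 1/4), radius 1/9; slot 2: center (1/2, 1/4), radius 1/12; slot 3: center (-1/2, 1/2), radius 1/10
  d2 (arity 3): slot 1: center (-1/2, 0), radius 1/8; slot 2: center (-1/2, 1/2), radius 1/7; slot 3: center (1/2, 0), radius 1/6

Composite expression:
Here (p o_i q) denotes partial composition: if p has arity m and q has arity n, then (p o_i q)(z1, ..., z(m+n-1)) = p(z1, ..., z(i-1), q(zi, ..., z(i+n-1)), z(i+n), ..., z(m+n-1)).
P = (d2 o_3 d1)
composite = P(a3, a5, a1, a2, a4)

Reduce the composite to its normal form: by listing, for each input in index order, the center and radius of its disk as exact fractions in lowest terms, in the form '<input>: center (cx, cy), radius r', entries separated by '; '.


a1: center (11/24, 1/24), radius 1/54; a2: center (7/12, 1/24), radius 1/72; a3: center (-1/2, 0), radius 1/8; a4: center (5/12, 1/12), radius 1/60; a5: center (-1/2, 1/2), radius 1/7


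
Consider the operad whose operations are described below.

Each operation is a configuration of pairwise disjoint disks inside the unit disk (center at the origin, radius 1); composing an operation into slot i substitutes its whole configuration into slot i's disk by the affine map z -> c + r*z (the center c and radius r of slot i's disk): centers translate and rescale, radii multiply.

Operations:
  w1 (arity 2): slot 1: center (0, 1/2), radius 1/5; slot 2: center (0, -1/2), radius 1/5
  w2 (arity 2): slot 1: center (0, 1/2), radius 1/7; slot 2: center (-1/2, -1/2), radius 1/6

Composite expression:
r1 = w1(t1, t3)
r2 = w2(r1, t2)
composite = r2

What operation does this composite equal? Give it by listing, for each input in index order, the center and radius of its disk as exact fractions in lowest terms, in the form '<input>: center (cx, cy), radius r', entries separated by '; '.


t1: center (0, 4/7), radius 1/35; t2: center (-1/2, -1/2), radius 1/6; t3: center (0, 3/7), radius 1/35

Affine substitution under w2: radii multiply and t-centers shift.
input t1: composing its 2 substitution steps yields center (0, 4/7), radius 1/35
input t3: composing its 2 substitution steps yields center (0, 3/7), radius 1/35
input t2: composing its 1 substitution step yields center (-1/2, -1/2), radius 1/6


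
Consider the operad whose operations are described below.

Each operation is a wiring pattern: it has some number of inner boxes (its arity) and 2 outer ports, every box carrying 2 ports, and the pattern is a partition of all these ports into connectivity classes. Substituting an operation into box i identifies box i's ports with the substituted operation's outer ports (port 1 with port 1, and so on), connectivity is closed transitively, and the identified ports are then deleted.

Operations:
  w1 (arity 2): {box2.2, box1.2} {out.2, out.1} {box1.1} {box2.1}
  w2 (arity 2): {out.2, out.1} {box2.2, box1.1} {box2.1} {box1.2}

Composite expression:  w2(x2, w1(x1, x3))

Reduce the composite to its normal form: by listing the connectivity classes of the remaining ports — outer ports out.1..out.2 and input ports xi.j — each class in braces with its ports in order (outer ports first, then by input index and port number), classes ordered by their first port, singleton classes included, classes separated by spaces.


Reachability decides: close wires over w2-identified ports.
after w1, the pattern on (x1, x3) reads {out.1, out.2} {x1.1} {x1.2, x3.2} {x3.1} (out.j = its outer ports)
after w2, the pattern on (x2, x1, x3) reads {out.1, out.2} {x1.1} {x1.2, x3.2} {x2.1} {x2.2} {x3.1} (out.j = its outer ports)

{out.1, out.2} {x1.1} {x1.2, x3.2} {x2.1} {x2.2} {x3.1}


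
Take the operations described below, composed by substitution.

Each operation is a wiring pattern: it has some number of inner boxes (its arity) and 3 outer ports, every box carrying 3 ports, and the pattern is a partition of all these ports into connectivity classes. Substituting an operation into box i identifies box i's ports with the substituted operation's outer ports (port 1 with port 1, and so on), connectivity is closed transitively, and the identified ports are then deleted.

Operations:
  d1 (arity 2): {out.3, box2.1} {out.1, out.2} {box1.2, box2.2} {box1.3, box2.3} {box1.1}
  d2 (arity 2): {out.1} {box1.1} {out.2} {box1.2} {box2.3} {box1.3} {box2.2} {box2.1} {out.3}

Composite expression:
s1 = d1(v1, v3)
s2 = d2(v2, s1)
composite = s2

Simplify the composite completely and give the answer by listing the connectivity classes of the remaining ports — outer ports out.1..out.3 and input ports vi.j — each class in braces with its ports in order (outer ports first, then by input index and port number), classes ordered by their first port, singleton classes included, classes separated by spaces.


{out.1} {out.2} {out.3} {v1.1} {v1.2, v3.2} {v1.3, v3.3} {v2.1} {v2.2} {v2.3} {v3.1}

Connectivity passes through glued d2-boundaries; trace each wire chain.
composing d1 on (v1, v3), with out.j its own outer ports: {out.1, out.2} {out.3, v3.1} {v1.1} {v1.2, v3.2} {v1.3, v3.3}
composing d2 on (v2, v1, v3), with out.j its own outer ports: {out.1} {out.2} {out.3} {v1.1} {v1.2, v3.2} {v1.3, v3.3} {v2.1} {v2.2} {v2.3} {v3.1}


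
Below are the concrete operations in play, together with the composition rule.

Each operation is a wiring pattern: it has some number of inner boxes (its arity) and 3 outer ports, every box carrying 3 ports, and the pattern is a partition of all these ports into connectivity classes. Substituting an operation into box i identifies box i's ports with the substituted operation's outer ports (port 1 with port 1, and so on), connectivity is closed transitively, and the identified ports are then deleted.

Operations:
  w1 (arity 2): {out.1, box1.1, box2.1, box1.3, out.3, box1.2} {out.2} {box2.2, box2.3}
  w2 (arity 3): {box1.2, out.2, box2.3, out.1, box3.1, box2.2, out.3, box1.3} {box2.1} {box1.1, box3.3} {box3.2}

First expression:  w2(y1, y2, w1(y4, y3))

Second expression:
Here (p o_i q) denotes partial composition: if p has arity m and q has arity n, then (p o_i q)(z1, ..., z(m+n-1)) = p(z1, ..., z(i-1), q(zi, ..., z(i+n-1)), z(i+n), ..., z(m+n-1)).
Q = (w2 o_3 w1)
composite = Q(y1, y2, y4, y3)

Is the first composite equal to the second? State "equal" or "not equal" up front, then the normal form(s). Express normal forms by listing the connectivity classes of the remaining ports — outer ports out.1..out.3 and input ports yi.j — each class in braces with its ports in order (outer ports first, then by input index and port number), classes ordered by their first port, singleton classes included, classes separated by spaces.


The first composite normalizes to {out.1, out.2, out.3, y1.1, y1.2, y1.3, y2.2, y2.3, y3.1, y4.1, y4.2, y4.3} {y2.1} {y3.2, y3.3}
The second composite normalizes to {out.1, out.2, out.3, y1.1, y1.2, y1.3, y2.2, y2.3, y3.1, y4.1, y4.2, y4.3} {y2.1} {y3.2, y3.3}
One common form — equal.

equal; both compose to {out.1, out.2, out.3, y1.1, y1.2, y1.3, y2.2, y2.3, y3.1, y4.1, y4.2, y4.3} {y2.1} {y3.2, y3.3}


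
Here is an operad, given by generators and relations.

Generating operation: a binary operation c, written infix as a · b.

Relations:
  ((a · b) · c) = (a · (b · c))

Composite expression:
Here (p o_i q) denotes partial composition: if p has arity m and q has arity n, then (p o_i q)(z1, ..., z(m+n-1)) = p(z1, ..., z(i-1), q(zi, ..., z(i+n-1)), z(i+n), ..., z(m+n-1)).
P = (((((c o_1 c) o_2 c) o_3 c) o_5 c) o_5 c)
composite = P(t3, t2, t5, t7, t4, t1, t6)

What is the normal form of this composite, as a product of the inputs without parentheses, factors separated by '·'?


t3 · t2 · t5 · t7 · t4 · t1 · t6

All parenthesizations of c agree; list the t-inputs left to right.
(t5 · t7) flattens to t5 · t7
(t2 · (t5 · t7)) flattens to t2 · t5 · t7
(t3 · (t2 · (t5 · t7))) flattens to t3 · t2 · t5 · t7
(t4 · t1) flattens to t4 · t1
((t4 · t1) · t6) flattens to t4 · t1 · t6
((t3 · (t2 · (t5 · t7))) · ((t4 · t1) · t6)) flattens to t3 · t2 · t5 · t7 · t4 · t1 · t6


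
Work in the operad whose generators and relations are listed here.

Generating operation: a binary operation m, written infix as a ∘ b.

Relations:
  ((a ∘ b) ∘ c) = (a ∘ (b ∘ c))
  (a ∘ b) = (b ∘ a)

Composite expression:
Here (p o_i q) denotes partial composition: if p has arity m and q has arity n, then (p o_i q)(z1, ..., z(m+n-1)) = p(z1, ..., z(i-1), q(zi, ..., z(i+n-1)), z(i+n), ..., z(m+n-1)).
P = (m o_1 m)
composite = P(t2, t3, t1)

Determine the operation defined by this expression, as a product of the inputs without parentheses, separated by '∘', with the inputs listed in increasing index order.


t1 ∘ t2 ∘ t3

Any arrangement under m is one operation, so sort the t-inputs.
(t2 ∘ t3) linearizes to t2 ∘ t3
((t2 ∘ t3) ∘ t1) linearizes to t2 ∘ t3 ∘ t1
rearranged into index order: t1 ∘ t2 ∘ t3


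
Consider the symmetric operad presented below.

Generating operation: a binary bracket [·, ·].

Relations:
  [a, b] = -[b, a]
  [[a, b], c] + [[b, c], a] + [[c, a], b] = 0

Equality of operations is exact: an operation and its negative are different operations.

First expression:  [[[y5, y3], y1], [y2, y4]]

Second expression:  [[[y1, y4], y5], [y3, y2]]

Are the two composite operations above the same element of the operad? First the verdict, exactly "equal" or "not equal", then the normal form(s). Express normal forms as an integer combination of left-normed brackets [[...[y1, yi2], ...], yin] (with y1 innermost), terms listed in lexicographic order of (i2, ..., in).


not equal: they reduce to [[[[y1, y3], y5], y2], y4] - [[[[y1, y3], y5], y4], y2] - [[[[y1, y5], y3], y2], y4] + [[[[y1, y5], y3], y4], y2] and -[[[[y1, y4], y5], y2], y3] + [[[[y1, y4], y5], y3], y2]

The first expression, normalized: [[[[y1, y3], y5], y2], y4] - [[[[y1, y3], y5], y4], y2] - [[[[y1, y5], y3], y2], y4] + [[[[y1, y5], y3], y4], y2]
The second expression, normalized: -[[[[y1, y4], y5], y2], y3] + [[[[y1, y4], y5], y3], y2]
Different reductions; not equal.


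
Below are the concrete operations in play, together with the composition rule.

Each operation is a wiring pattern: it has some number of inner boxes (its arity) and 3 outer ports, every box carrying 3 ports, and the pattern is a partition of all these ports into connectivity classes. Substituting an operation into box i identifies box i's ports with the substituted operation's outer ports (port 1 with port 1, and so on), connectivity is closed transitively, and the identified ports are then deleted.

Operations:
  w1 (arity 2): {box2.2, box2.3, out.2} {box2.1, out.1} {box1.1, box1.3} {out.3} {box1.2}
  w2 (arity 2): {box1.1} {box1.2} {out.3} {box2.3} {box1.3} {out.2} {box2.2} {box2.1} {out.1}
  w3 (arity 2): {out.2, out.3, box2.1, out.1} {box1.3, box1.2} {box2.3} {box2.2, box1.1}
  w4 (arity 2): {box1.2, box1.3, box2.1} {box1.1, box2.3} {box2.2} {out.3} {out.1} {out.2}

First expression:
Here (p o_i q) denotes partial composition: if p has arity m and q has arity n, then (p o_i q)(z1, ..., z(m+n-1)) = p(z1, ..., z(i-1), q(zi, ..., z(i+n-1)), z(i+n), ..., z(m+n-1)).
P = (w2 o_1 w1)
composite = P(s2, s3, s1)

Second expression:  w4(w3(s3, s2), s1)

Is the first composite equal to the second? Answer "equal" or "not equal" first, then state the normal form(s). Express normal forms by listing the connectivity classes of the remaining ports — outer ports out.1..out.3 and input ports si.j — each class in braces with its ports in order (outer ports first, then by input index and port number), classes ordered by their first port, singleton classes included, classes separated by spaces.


not equal — first {out.1} {out.2} {out.3} {s1.1} {s1.2} {s1.3} {s2.1, s2.3} {s2.2} {s3.1} {s3.2, s3.3}, second {out.1} {out.2} {out.3} {s1.1, s1.3, s2.1} {s1.2} {s2.2, s3.1} {s2.3} {s3.2, s3.3}

In normal form, the first expression is {out.1} {out.2} {out.3} {s1.1} {s1.2} {s1.3} {s2.1, s2.3} {s2.2} {s3.1} {s3.2, s3.3}
In normal form, the second expression is {out.1} {out.2} {out.3} {s1.1, s1.3, s2.1} {s1.2} {s2.2, s3.1} {s2.3} {s3.2, s3.3}
The forms do not match — not equal.


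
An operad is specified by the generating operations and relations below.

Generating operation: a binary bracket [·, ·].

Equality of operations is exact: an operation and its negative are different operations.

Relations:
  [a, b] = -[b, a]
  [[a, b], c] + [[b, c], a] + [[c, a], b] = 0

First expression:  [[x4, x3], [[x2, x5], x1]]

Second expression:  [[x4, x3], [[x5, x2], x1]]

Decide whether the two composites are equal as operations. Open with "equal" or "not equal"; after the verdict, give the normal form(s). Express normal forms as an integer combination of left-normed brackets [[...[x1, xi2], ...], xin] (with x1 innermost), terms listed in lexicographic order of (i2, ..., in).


not equal: they reduce to -[[[[x1, x2], x5], x3], x4] + [[[[x1, x2], x5], x4], x3] + [[[[x1, x5], x2], x3], x4] - [[[[x1, x5], x2], x4], x3] and [[[[x1, x2], x5], x3], x4] - [[[[x1, x2], x5], x4], x3] - [[[[x1, x5], x2], x3], x4] + [[[[x1, x5], x2], x4], x3]


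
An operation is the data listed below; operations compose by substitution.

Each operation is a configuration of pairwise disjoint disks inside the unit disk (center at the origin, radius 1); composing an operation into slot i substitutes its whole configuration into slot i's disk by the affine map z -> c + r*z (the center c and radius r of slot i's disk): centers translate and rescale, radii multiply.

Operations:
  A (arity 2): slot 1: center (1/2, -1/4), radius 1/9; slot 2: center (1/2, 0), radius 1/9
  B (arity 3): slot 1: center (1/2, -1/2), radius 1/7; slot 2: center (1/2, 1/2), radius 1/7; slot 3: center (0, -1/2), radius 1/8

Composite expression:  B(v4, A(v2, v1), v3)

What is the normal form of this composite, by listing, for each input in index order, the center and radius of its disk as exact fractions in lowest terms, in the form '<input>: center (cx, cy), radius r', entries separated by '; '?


v1: center (4/7, 1/2), radius 1/63; v2: center (4/7, 13/28), radius 1/63; v3: center (0, -1/2), radius 1/8; v4: center (1/2, -1/2), radius 1/7

Below B, radii multiply path by path; the v-disk centers shift.
for v4, the 1-step affine chain lands on center (1/2, -1/2), radius 1/7
for v2, the 2-step affine chain lands on center (4/7, 13/28), radius 1/63
for v1, the 2-step affine chain lands on center (4/7, 1/2), radius 1/63
for v3, the 1-step affine chain lands on center (0, -1/2), radius 1/8


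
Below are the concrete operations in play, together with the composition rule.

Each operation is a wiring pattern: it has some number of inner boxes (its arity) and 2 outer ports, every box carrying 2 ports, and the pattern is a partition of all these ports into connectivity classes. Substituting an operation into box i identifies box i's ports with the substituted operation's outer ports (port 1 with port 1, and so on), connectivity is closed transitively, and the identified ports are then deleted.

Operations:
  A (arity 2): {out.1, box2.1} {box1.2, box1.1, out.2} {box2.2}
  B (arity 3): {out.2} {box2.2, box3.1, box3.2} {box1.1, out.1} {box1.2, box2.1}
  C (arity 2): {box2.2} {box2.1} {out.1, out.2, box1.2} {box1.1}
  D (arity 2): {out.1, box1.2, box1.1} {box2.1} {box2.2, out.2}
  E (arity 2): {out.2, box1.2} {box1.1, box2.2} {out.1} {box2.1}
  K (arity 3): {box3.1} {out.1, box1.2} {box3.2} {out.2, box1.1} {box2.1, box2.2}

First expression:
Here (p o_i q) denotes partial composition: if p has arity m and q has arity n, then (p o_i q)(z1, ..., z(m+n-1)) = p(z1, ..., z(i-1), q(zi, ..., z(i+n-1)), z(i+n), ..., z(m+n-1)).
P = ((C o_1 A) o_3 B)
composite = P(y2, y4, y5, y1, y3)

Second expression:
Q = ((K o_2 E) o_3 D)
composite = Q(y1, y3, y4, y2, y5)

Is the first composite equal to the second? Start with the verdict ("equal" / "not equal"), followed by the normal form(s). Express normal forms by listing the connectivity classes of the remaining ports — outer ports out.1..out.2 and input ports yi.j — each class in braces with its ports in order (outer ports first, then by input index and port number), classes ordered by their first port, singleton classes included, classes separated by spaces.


The first expression reduces to {out.1, out.2, y2.1, y2.2} {y1.1, y5.2} {y1.2, y3.1, y3.2} {y4.1} {y4.2} {y5.1}
The second expression reduces to {out.1, y1.2} {out.2, y1.1} {y2.1} {y2.2, y3.1} {y3.2} {y4.1, y4.2} {y5.1} {y5.2}
The forms do not match — not equal.

not equal: they reduce to {out.1, out.2, y2.1, y2.2} {y1.1, y5.2} {y1.2, y3.1, y3.2} {y4.1} {y4.2} {y5.1} and {out.1, y1.2} {out.2, y1.1} {y2.1} {y2.2, y3.1} {y3.2} {y4.1, y4.2} {y5.1} {y5.2}


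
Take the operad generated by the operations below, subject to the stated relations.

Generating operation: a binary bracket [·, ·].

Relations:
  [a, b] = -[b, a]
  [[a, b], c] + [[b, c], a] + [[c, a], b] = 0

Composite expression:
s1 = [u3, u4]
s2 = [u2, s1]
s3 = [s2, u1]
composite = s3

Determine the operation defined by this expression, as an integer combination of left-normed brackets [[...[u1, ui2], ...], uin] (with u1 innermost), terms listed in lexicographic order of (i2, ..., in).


Antisymmetry and Jacobi reduce to u1-anchored left-normed brackets.
Composite bracket: [[u2, [u3, u4]], u1]
Each bracket splits as ab - ba, giving 8 signed words (2^3 = 8).
Coefficients come from the u1-initial words:
  u1u2u3u4 (sign -1) contributes -[[[u1, u2], u3], u4]
  u1u2u4u3 (sign +1) contributes +[[[u1, u2], u4], u3]
  u1u3u4u2 (sign +1) contributes +[[[u1, u3], u4], u2]
  u1u4u3u2 (sign -1) contributes -[[[u1, u4], u3], u2]

-[[[u1, u2], u3], u4] + [[[u1, u2], u4], u3] + [[[u1, u3], u4], u2] - [[[u1, u4], u3], u2]


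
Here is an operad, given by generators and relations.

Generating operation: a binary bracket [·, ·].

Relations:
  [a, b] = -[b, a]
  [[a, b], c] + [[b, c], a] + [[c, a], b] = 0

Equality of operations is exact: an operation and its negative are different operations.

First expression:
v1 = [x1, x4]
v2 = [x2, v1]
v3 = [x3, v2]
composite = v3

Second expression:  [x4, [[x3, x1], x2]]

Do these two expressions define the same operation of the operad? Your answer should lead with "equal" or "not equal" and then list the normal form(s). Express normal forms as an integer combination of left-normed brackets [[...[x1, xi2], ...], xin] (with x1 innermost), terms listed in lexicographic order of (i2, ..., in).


Normal form of the first expression: [[[x1, x4], x2], x3]
Normal form of the second expression: [[[x1, x3], x2], x4]
No match — not equal.

not equal; first: [[[x1, x4], x2], x3]; second: [[[x1, x3], x2], x4]


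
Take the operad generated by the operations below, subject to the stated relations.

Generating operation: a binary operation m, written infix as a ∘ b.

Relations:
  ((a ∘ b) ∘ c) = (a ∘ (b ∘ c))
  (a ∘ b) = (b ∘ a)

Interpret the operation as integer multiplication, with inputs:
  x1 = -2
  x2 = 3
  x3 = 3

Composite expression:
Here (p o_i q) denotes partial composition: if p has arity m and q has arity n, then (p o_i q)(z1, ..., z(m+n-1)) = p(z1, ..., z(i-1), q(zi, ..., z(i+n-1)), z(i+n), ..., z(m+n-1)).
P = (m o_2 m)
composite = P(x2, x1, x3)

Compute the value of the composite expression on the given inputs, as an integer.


-18

(x1 ∘ x3) = -6
(x2 ∘ (x1 ∘ x3)) = -18


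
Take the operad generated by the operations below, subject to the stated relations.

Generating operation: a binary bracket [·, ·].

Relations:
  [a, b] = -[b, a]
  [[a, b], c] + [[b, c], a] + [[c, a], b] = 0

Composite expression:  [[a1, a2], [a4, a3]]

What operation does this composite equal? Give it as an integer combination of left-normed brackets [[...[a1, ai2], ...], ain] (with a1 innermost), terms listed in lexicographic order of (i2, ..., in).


-[[[a1, a2], a3], a4] + [[[a1, a2], a4], a3]

Expand each bracket as ab - ba; the a1-initial words give the coefficients.
Composite bracket: [[a1, a2], [a4, a3]]
Each bracket splits as ab - ba, giving 8 signed words (2^3 = 8).
Words beginning with a1 determine it all:
  word a1a2a3a4 has sign -1, contributing -[[[a1, a2], a3], a4]
  word a1a2a4a3 has sign +1, contributing +[[[a1, a2], a4], a3]


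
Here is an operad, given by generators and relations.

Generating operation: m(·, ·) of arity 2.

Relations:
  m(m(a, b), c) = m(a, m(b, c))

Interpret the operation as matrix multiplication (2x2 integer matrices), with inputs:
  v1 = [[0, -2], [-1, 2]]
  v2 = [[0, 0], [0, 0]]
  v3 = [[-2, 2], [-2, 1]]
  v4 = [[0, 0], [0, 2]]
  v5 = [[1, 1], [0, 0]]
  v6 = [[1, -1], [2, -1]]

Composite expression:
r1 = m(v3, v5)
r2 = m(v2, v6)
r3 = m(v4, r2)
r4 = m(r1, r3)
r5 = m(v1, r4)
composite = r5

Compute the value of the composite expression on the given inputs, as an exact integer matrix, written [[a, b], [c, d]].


[[0, 0], [0, 0]]

m(v3, v5) = [[-2, -2], [-2, -2]]
m(v2, v6) = [[0, 0], [0, 0]]
m(v4, m(v2, v6)) = [[0, 0], [0, 0]]
m(m(v3, v5), m(v4, m(v2, v6))) = [[0, 0], [0, 0]]
m(v1, m(m(v3, v5), m(v4, m(v2, v6)))) = [[0, 0], [0, 0]]


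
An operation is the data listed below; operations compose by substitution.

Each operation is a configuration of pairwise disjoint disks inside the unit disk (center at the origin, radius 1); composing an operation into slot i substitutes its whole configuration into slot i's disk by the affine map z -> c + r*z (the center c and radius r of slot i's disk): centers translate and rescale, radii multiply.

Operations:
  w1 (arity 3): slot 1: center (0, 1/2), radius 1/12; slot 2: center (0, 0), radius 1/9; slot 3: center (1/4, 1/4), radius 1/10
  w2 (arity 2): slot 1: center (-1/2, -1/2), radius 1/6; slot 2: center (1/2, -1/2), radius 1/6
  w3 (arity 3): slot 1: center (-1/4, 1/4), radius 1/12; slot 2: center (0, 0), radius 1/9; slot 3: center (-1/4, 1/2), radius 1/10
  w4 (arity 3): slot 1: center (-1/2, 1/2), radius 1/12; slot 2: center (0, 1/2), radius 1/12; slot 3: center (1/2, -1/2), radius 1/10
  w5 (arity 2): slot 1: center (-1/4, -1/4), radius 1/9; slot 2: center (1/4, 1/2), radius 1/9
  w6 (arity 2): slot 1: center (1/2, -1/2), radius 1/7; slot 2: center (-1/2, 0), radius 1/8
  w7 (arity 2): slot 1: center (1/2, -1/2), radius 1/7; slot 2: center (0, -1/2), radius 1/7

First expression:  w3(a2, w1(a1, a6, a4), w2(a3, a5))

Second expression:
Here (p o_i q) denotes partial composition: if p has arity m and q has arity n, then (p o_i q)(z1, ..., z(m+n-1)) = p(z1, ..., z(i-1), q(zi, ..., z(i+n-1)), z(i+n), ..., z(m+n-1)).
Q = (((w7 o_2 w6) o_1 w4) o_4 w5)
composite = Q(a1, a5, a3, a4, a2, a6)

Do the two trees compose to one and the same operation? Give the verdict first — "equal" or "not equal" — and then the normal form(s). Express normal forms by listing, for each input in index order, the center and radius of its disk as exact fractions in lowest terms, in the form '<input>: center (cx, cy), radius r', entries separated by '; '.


not equal — first a1: center (0, 1/18), radius 1/108; a2: center (-1/4, 1/4), radius 1/12; a3: center (-3/10, 9/20), radius 1/60; a4: center (1/36, 1/36), radius 1/90; a5: center (-1/5, 9/20), radius 1/60; a6: center (0, 0), radius 1/81, second a1: center (3/7, -3/7), radius 1/84; a2: center (15/196, -55/98), radius 1/441; a3: center (4/7, -4/7), radius 1/70; a4: center (13/196, -113/196), radius 1/441; a5: center (1/2, -3/7), radius 1/84; a6: center (-1/14, -1/2), radius 1/56

Reducing the first expression gives a1: center (0, 1/18), radius 1/108; a2: center (-1/4, 1/4), radius 1/12; a3: center (-3/10, 9/20), radius 1/60; a4: center (1/36, 1/36), radius 1/90; a5: center (-1/5, 9/20), radius 1/60; a6: center (0, 0), radius 1/81
Reducing the second expression gives a1: center (3/7, -3/7), radius 1/84; a2: center (15/196, -55/98), radius 1/441; a3: center (4/7, -4/7), radius 1/70; a4: center (13/196, -113/196), radius 1/441; a5: center (1/2, -3/7), radius 1/84; a6: center (-1/14, -1/2), radius 1/56
Different reductions; not equal.
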